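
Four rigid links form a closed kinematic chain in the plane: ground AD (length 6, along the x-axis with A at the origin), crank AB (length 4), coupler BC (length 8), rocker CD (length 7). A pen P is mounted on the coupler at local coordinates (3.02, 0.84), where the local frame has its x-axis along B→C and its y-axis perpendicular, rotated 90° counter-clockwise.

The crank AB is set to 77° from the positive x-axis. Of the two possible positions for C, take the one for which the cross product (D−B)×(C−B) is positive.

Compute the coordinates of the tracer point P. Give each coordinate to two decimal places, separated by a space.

A=(0,0), D=(6.00,0)
B = A + 4.00·(cos77°, sin77°) = (0.8998, 3.8975)
|BD| = 6.4189
circle(B,8.00) ∩ circle(D,7.00): a=4.3779, h=6.6958
  candidates: C₊=(8.4439,6.5595) cross=42.980; C₋=(0.3127,-4.0809) cross=-42.980
  mode + wants cross > 0 → take C=(8.4439,6.5595) (cross=42.980)
ex = (C−B)/|BC| = (0.9430,0.3328); ey = (-0.3328,0.9430)
P = B + 3.02·ex + 0.84·ey = (3.4682,5.6945)

3.47 5.69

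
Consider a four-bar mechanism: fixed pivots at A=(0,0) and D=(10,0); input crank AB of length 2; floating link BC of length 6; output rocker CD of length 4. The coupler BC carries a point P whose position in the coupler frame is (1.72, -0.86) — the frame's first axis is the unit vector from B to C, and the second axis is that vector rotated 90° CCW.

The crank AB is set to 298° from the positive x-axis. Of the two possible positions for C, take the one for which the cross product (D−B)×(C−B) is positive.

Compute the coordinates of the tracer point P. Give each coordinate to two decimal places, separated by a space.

A=(0,0), D=(10.00,0)
B = A + 2.00·(cos298°, sin298°) = (0.9389, -1.7659)
|BD| = 9.2315
circle(B,6.00) ∩ circle(D,4.00): a=5.6990, h=1.8765
  candidates: C₊=(6.1738,1.1661) cross=17.323; C₋=(6.8917,-2.5176) cross=-17.323
  mode + wants cross > 0 → take C=(6.1738,1.1661) (cross=17.323)
ex = (C−B)/|BC| = (0.8725,0.4887); ey = (-0.4887,0.8725)
P = B + 1.72·ex + -0.86·ey = (2.8598,-1.6757)

2.86 -1.68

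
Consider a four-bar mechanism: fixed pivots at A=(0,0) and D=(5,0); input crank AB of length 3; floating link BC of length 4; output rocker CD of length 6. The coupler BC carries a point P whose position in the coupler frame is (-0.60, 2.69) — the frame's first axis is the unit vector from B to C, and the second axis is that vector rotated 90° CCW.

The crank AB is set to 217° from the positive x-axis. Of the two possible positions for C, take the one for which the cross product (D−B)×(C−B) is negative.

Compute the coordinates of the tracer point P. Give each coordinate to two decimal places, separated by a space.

A=(0,0), D=(5.00,0)
B = A + 3.00·(cos217°, sin217°) = (-2.3959, -1.8054)
|BD| = 7.6131
circle(B,4.00) ∩ circle(D,6.00): a=2.4930, h=3.1281
  candidates: C₊=(-0.7158,1.8246) cross=23.814; C₋=(0.7678,-4.2531) cross=-23.814
  mode - wants cross < 0 → take C=(0.7678,-4.2531) (cross=-23.814)
ex = (C−B)/|BC| = (0.7909,-0.6119); ey = (0.6119,0.7909)
P = B + -0.60·ex + 2.69·ey = (-1.2244,0.6893)

-1.22 0.69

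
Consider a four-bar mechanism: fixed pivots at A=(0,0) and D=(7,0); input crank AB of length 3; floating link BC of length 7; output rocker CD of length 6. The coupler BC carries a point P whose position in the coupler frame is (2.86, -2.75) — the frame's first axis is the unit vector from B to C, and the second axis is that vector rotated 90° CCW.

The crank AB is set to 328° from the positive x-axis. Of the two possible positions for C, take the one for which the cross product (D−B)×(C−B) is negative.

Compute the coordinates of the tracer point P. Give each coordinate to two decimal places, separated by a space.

A=(0,0), D=(7.00,0)
B = A + 3.00·(cos328°, sin328°) = (2.5441, -1.5898)
|BD| = 4.7310
circle(B,7.00) ∩ circle(D,6.00): a=3.7394, h=5.9175
  candidates: C₊=(4.0776,5.2402) cross=27.995; C₋=(8.0546,-5.9066) cross=-27.995
  mode - wants cross < 0 → take C=(8.0546,-5.9066) (cross=-27.995)
ex = (C−B)/|BC| = (0.7872,-0.6167); ey = (0.6167,0.7872)
P = B + 2.86·ex + -2.75·ey = (3.0997,-5.5183)

3.10 -5.52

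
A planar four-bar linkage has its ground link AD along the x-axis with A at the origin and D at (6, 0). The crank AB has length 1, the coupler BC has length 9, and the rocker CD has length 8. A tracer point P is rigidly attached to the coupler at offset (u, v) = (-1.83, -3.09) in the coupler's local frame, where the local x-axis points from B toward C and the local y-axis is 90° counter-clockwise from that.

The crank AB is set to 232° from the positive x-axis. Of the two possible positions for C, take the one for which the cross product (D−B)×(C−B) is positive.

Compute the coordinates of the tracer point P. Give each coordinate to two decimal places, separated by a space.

A=(0,0), D=(6.00,0)
B = A + 1.00·(cos232°, sin232°) = (-0.6157, -0.7880)
|BD| = 6.6624
circle(B,9.00) ∩ circle(D,8.00): a=4.6070, h=7.7315
  candidates: C₊=(3.0446,7.4341) cross=51.510; C₋=(4.8735,-7.9203) cross=-51.510
  mode + wants cross > 0 → take C=(3.0446,7.4341) (cross=51.510)
ex = (C−B)/|BC| = (0.4067,0.9136); ey = (-0.9136,0.4067)
P = B + -1.83·ex + -3.09·ey = (1.4630,-3.7165)

1.46 -3.72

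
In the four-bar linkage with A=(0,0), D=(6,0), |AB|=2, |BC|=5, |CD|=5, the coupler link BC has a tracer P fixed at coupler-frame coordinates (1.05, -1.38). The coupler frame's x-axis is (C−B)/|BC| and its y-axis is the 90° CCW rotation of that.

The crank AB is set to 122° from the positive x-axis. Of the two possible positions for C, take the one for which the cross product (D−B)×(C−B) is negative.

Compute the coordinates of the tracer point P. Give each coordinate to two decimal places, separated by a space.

A=(0,0), D=(6.00,0)
B = A + 2.00·(cos122°, sin122°) = (-1.0598, 1.6961)
|BD| = 7.2607
circle(B,5.00) ∩ circle(D,5.00): a=3.6304, h=3.4381
  candidates: C₊=(3.2732,4.1910) cross=24.963; C₋=(1.6669,-2.4949) cross=-24.963
  mode - wants cross < 0 → take C=(1.6669,-2.4949) (cross=-24.963)
ex = (C−B)/|BC| = (0.5454,-0.8382); ey = (0.8382,0.5454)
P = B + 1.05·ex + -1.38·ey = (-1.6439,0.0634)

-1.64 0.06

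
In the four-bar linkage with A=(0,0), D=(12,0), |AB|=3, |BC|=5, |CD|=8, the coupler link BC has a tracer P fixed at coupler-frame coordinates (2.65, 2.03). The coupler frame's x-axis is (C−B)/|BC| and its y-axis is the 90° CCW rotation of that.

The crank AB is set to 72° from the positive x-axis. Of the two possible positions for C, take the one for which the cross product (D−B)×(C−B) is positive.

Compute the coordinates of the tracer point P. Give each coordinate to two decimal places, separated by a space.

2.61 5.73

A=(0,0), D=(12.00,0)
B = A + 3.00·(cos72°, sin72°) = (0.9271, 2.8532)
|BD| = 11.4346
circle(B,5.00) ∩ circle(D,8.00): a=4.0120, h=2.9840
  candidates: C₊=(5.5567,4.7417) cross=34.121; C₋=(4.0676,-1.0375) cross=-34.121
  mode + wants cross > 0 → take C=(5.5567,4.7417) (cross=34.121)
ex = (C−B)/|BC| = (0.9259,0.3777); ey = (-0.3777,0.9259)
P = B + 2.65·ex + 2.03·ey = (2.6140,5.7337)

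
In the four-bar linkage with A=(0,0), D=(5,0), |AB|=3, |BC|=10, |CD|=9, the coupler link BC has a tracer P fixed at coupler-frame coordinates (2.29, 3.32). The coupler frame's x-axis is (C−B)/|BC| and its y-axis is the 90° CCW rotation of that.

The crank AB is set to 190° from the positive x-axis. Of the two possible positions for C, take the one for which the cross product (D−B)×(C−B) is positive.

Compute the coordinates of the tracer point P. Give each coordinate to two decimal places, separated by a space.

-4.85 3.04

A=(0,0), D=(5.00,0)
B = A + 3.00·(cos190°, sin190°) = (-2.9544, -0.5209)
|BD| = 7.9715
circle(B,10.00) ∩ circle(D,9.00): a=5.1775, h=8.5553
  candidates: C₊=(1.6529,8.3545) cross=68.199; C₋=(2.7711,-8.7196) cross=-68.199
  mode + wants cross > 0 → take C=(1.6529,8.3545) (cross=68.199)
ex = (C−B)/|BC| = (0.4607,0.8875); ey = (-0.8875,0.4607)
P = B + 2.29·ex + 3.32·ey = (-4.8460,3.0411)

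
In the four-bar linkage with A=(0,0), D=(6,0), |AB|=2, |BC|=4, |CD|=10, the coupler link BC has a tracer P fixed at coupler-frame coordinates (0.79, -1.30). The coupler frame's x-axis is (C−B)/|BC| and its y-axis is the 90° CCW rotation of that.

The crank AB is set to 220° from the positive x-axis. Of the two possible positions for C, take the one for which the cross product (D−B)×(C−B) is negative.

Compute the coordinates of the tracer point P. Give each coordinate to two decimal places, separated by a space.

-2.99 -1.71

A=(0,0), D=(6.00,0)
B = A + 2.00·(cos220°, sin220°) = (-1.5321, -1.2856)
|BD| = 7.6410
circle(B,4.00) ∩ circle(D,10.00): a=-1.6761, h=3.6319
  candidates: C₊=(-3.7954,2.0125) cross=27.751; C₋=(-2.5733,-5.1477) cross=-27.751
  mode - wants cross < 0 → take C=(-2.5733,-5.1477) (cross=-27.751)
ex = (C−B)/|BC| = (-0.2603,-0.9655); ey = (0.9655,-0.2603)
P = B + 0.79·ex + -1.30·ey = (-2.9929,-1.7100)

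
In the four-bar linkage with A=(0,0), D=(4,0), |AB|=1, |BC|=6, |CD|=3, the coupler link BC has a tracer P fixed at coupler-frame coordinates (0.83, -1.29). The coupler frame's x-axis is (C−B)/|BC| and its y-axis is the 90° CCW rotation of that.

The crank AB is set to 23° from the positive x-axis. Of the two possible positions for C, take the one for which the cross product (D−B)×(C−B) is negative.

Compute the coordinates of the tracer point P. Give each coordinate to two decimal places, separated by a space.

1.32 -1.09

A=(0,0), D=(4.00,0)
B = A + 1.00·(cos23°, sin23°) = (0.9205, 0.3907)
|BD| = 3.1042
circle(B,6.00) ∩ circle(D,3.00): a=5.9011, h=1.0851
  candidates: C₊=(6.9112,0.7244) cross=3.368; C₋=(6.6380,-1.4285) cross=-3.368
  mode - wants cross < 0 → take C=(6.6380,-1.4285) (cross=-3.368)
ex = (C−B)/|BC| = (0.9529,-0.3032); ey = (0.3032,0.9529)
P = B + 0.83·ex + -1.29·ey = (1.3203,-1.0902)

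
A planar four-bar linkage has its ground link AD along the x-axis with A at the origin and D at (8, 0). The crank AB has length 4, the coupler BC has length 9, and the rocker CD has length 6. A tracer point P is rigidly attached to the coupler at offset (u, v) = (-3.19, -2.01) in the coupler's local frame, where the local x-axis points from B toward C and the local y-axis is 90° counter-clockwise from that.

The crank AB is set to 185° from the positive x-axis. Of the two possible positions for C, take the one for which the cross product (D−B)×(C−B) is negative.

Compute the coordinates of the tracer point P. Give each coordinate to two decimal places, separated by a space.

A=(0,0), D=(8.00,0)
B = A + 4.00·(cos185°, sin185°) = (-3.9848, -0.3486)
|BD| = 11.9898
circle(B,9.00) ∩ circle(D,6.00): a=7.8715, h=4.3634
  candidates: C₊=(3.7565,4.2418) cross=52.317; C₋=(4.0103,-4.4813) cross=-52.317
  mode - wants cross < 0 → take C=(4.0103,-4.4813) (cross=-52.317)
ex = (C−B)/|BC| = (0.8883,-0.4592); ey = (0.4592,0.8883)
P = B + -3.19·ex + -2.01·ey = (-7.7415,-0.6694)

-7.74 -0.67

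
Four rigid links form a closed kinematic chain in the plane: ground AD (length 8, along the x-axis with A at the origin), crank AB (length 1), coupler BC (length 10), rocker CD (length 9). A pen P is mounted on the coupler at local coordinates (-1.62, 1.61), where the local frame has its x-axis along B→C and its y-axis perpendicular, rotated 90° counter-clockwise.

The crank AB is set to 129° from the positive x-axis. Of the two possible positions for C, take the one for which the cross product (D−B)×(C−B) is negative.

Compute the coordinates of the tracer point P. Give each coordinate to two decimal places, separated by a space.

0.04 2.96

A=(0,0), D=(8.00,0)
B = A + 1.00·(cos129°, sin129°) = (-0.6293, 0.7771)
|BD| = 8.6642
circle(B,10.00) ∩ circle(D,9.00): a=5.4286, h=8.3982
  candidates: C₊=(5.5307,8.6546) cross=72.764; C₋=(4.0241,-8.0742) cross=-72.764
  mode - wants cross < 0 → take C=(4.0241,-8.0742) (cross=-72.764)
ex = (C−B)/|BC| = (0.4653,-0.8851); ey = (0.8851,0.4653)
P = B + -1.62·ex + 1.61·ey = (0.0419,2.9603)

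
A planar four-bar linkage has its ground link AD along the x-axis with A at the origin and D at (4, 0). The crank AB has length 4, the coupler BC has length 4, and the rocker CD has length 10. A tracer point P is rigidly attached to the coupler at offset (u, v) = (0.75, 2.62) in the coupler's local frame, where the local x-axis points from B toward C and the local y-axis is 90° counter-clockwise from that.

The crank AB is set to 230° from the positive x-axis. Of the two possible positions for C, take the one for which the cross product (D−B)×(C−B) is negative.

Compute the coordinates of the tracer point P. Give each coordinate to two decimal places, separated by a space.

A=(0,0), D=(4.00,0)
B = A + 4.00·(cos230°, sin230°) = (-2.5712, -3.0642)
|BD| = 7.2505
circle(B,4.00) ∩ circle(D,10.00): a=-2.1675, h=3.3618
  candidates: C₊=(-5.9563,-0.9333) cross=24.375; C₋=(-3.1148,-7.0271) cross=-24.375
  mode - wants cross < 0 → take C=(-3.1148,-7.0271) (cross=-24.375)
ex = (C−B)/|BC| = (-0.1359,-0.9907); ey = (0.9907,-0.1359)
P = B + 0.75·ex + 2.62·ey = (-0.0774,-4.1633)

-0.08 -4.16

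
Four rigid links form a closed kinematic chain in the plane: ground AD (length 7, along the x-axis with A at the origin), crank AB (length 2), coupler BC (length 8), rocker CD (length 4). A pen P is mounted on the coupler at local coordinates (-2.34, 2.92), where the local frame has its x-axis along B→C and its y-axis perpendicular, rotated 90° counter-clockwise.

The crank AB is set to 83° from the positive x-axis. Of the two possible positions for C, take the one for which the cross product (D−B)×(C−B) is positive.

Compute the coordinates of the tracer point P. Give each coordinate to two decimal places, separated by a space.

A=(0,0), D=(7.00,0)
B = A + 2.00·(cos83°, sin83°) = (0.2437, 1.9851)
|BD| = 7.0419
circle(B,8.00) ∩ circle(D,4.00): a=6.9291, h=3.9984
  candidates: C₊=(8.0190,3.8680) cross=28.156; C₋=(5.7647,-3.8045) cross=-28.156
  mode + wants cross > 0 → take C=(8.0190,3.8680) (cross=28.156)
ex = (C−B)/|BC| = (0.9719,0.2354); ey = (-0.2354,0.9719)
P = B + -2.34·ex + 2.92·ey = (-2.7178,4.2723)

-2.72 4.27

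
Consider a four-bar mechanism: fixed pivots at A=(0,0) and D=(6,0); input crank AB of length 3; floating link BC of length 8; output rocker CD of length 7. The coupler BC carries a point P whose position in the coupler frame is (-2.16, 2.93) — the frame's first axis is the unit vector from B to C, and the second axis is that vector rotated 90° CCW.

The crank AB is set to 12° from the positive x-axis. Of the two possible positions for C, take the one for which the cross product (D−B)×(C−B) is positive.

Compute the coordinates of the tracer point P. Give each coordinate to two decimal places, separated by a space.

A=(0,0), D=(6.00,0)
B = A + 3.00·(cos12°, sin12°) = (2.9344, 0.6237)
|BD| = 3.1284
circle(B,8.00) ∩ circle(D,7.00): a=3.9616, h=6.9502
  candidates: C₊=(8.2022,6.6446) cross=21.743; C₋=(5.4308,-6.9768) cross=-21.743
  mode + wants cross > 0 → take C=(8.2022,6.6446) (cross=21.743)
ex = (C−B)/|BC| = (0.6585,0.7526); ey = (-0.7526,0.6585)
P = B + -2.16·ex + 2.93·ey = (-0.6930,0.9274)

-0.69 0.93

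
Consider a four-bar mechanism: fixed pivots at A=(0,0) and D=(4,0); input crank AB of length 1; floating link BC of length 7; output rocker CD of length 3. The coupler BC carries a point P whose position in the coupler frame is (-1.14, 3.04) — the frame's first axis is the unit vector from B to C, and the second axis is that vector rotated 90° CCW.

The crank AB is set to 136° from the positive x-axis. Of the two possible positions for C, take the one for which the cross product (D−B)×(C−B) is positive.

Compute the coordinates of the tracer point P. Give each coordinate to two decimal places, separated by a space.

A=(0,0), D=(4.00,0)
B = A + 1.00·(cos136°, sin136°) = (-0.7193, 0.6947)
|BD| = 4.7702
circle(B,7.00) ∩ circle(D,3.00): a=6.5778, h=2.3943
  candidates: C₊=(6.1370,2.1055) cross=11.421; C₋=(5.4397,-2.6320) cross=-11.421
  mode + wants cross > 0 → take C=(6.1370,2.1055) (cross=11.421)
ex = (C−B)/|BC| = (0.9795,0.2016); ey = (-0.2016,0.9795)
P = B + -1.14·ex + 3.04·ey = (-2.4487,3.4425)

-2.45 3.44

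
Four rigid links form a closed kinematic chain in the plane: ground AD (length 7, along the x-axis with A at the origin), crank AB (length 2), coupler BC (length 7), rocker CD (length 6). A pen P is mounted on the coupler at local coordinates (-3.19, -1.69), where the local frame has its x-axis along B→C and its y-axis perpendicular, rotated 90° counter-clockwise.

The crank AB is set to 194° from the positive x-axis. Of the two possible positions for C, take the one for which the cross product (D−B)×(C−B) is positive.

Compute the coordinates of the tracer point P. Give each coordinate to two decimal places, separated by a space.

A=(0,0), D=(7.00,0)
B = A + 2.00·(cos194°, sin194°) = (-1.9406, -0.4838)
|BD| = 8.9537
circle(B,7.00) ∩ circle(D,6.00): a=5.2028, h=4.6830
  candidates: C₊=(3.0015,4.4735) cross=41.930; C₋=(3.5077,-4.8789) cross=-41.930
  mode + wants cross > 0 → take C=(3.0015,4.4735) (cross=41.930)
ex = (C−B)/|BC| = (0.7060,0.7082); ey = (-0.7082,0.7060)
P = B + -3.19·ex + -1.69·ey = (-2.9959,-3.9362)

-3.00 -3.94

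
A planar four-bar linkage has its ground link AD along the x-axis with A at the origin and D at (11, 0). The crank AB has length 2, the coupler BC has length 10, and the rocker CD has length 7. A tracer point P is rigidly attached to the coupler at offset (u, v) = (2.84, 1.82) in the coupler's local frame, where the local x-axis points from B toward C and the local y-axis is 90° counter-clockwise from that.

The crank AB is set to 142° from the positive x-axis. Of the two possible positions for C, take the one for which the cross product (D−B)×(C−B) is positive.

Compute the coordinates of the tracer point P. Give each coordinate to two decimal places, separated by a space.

0.08 4.17

A=(0,0), D=(11.00,0)
B = A + 2.00·(cos142°, sin142°) = (-1.5760, 1.2313)
|BD| = 12.6362
circle(B,10.00) ∩ circle(D,7.00): a=8.3361, h=5.5235
  candidates: C₊=(7.2586,5.9163) cross=69.796; C₋=(6.1822,-5.0782) cross=-69.796
  mode + wants cross > 0 → take C=(7.2586,5.9163) (cross=69.796)
ex = (C−B)/|BC| = (0.8835,0.4685); ey = (-0.4685,0.8835)
P = B + 2.84·ex + 1.82·ey = (0.0804,4.1698)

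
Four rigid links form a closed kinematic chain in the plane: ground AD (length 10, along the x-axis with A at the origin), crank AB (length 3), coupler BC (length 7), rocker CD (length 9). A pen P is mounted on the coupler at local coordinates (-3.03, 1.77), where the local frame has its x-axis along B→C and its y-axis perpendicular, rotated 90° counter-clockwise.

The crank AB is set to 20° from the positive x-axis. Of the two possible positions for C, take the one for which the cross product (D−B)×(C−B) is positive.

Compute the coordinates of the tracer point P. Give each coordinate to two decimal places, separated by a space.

0.13 -1.22

A=(0,0), D=(10.00,0)
B = A + 3.00·(cos20°, sin20°) = (2.8191, 1.0261)
|BD| = 7.2539
circle(B,7.00) ∩ circle(D,9.00): a=1.4212, h=6.8542
  candidates: C₊=(5.1955,7.6103) cross=49.719; C₋=(3.2565,-5.9603) cross=-49.719
  mode + wants cross > 0 → take C=(5.1955,7.6103) (cross=49.719)
ex = (C−B)/|BC| = (0.3395,0.9406); ey = (-0.9406,0.3395)
P = B + -3.03·ex + 1.77·ey = (0.1255,-1.2231)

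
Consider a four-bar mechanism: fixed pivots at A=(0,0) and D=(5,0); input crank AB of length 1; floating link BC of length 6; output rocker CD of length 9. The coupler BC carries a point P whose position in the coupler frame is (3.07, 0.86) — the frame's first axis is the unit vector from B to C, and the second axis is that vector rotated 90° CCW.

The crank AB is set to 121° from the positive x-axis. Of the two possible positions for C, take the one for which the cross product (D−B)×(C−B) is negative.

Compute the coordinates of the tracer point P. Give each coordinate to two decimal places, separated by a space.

A=(0,0), D=(5.00,0)
B = A + 1.00·(cos121°, sin121°) = (-0.5150, 0.8572)
|BD| = 5.5813
circle(B,6.00) ∩ circle(D,9.00): a=-1.2407, h=5.8703
  candidates: C₊=(-0.8395,6.8484) cross=32.764; C₋=(-2.6426,-4.7530) cross=-32.764
  mode - wants cross < 0 → take C=(-2.6426,-4.7530) (cross=-32.764)
ex = (C−B)/|BC| = (-0.3546,-0.9350); ey = (0.9350,-0.3546)
P = B + 3.07·ex + 0.86·ey = (-0.7995,-2.3183)

-0.80 -2.32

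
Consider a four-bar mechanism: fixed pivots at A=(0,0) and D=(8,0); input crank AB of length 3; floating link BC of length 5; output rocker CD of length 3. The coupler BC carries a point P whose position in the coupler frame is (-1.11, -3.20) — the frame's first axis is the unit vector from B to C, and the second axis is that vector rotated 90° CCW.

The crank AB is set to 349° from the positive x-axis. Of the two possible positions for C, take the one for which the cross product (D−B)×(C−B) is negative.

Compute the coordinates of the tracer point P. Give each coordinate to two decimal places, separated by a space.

A=(0,0), D=(8.00,0)
B = A + 3.00·(cos349°, sin349°) = (2.9449, -0.5724)
|BD| = 5.0874
circle(B,5.00) ∩ circle(D,3.00): a=4.1162, h=2.8384
  candidates: C₊=(6.7156,2.7111) cross=14.440; C₋=(7.3543,-2.9297) cross=-14.440
  mode - wants cross < 0 → take C=(7.3543,-2.9297) (cross=-14.440)
ex = (C−B)/|BC| = (0.8819,-0.4715); ey = (0.4715,0.8819)
P = B + -1.11·ex + -3.20·ey = (0.4573,-2.8712)

0.46 -2.87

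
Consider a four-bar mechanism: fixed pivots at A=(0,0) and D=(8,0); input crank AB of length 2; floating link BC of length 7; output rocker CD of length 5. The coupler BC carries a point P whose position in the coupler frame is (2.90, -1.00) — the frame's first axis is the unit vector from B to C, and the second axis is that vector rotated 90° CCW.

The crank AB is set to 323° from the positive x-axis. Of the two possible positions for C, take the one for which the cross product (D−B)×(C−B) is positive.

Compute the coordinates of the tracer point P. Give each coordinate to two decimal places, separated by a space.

A=(0,0), D=(8.00,0)
B = A + 2.00·(cos323°, sin323°) = (1.5973, -1.2036)
|BD| = 6.5149
circle(B,7.00) ∩ circle(D,5.00): a=5.0994, h=4.7955
  candidates: C₊=(5.7229,4.4514) cross=31.242; C₋=(7.4948,-4.9744) cross=-31.242
  mode + wants cross > 0 → take C=(5.7229,4.4514) (cross=31.242)
ex = (C−B)/|BC| = (0.5894,0.8079); ey = (-0.8079,0.5894)
P = B + 2.90·ex + -1.00·ey = (4.1143,0.5498)

4.11 0.55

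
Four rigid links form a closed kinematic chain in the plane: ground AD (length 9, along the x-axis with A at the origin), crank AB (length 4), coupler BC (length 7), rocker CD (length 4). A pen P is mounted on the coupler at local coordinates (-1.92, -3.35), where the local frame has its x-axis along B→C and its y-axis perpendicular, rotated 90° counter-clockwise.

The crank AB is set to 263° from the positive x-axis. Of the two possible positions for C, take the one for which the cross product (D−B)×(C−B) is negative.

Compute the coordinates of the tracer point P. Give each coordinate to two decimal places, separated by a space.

A=(0,0), D=(9.00,0)
B = A + 4.00·(cos263°, sin263°) = (-0.4875, -3.9702)
|BD| = 10.2847
circle(B,7.00) ∩ circle(D,4.00): a=6.7467, h=1.8661
  candidates: C₊=(5.0158,0.3557) cross=19.193; C₋=(6.4566,-3.0873) cross=-19.193
  mode - wants cross < 0 → take C=(6.4566,-3.0873) (cross=-19.193)
ex = (C−B)/|BC| = (0.9920,0.1261); ey = (-0.1261,0.9920)
P = B + -1.92·ex + -3.35·ey = (-1.9696,-7.5356)

-1.97 -7.54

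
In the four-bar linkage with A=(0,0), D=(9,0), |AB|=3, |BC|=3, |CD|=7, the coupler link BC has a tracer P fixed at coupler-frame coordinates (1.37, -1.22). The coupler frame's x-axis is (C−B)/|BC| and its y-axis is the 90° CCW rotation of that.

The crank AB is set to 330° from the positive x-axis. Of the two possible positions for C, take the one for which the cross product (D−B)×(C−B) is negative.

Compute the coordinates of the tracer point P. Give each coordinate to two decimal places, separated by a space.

1.86 -3.18

A=(0,0), D=(9.00,0)
B = A + 3.00·(cos330°, sin330°) = (2.5981, -1.5000)
|BD| = 6.5753
circle(B,3.00) ∩ circle(D,7.00): a=0.2460, h=2.9899
  candidates: C₊=(2.1555,1.4672) cross=19.660; C₋=(3.5196,-4.3549) cross=-19.660
  mode - wants cross < 0 → take C=(3.5196,-4.3549) (cross=-19.660)
ex = (C−B)/|BC| = (0.3072,-0.9516); ey = (0.9516,0.3072)
P = B + 1.37·ex + -1.22·ey = (1.8579,-3.1785)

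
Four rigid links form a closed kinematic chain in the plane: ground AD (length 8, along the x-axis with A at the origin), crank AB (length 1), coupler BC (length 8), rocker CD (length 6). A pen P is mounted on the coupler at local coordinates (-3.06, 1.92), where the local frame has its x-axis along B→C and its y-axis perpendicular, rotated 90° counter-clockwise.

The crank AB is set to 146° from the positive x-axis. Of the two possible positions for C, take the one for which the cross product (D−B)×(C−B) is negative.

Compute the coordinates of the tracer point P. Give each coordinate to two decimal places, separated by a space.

A=(0,0), D=(8.00,0)
B = A + 1.00·(cos146°, sin146°) = (-0.8290, 0.5592)
|BD| = 8.8467
circle(B,8.00) ∩ circle(D,6.00): a=6.0059, h=5.2848
  candidates: C₊=(5.4989,5.4538) cross=46.754; C₋=(4.8308,-5.0947) cross=-46.754
  mode - wants cross < 0 → take C=(4.8308,-5.0947) (cross=-46.754)
ex = (C−B)/|BC| = (0.7075,-0.7067); ey = (0.7067,0.7075)
P = B + -3.06·ex + 1.92·ey = (-1.6370,4.0802)

-1.64 4.08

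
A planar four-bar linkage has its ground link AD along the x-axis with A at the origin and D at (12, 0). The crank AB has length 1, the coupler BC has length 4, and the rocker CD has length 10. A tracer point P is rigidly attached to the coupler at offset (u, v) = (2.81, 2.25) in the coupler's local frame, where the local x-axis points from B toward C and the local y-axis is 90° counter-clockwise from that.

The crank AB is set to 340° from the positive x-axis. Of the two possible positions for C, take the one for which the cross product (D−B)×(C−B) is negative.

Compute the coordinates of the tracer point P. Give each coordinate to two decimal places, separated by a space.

A=(0,0), D=(12.00,0)
B = A + 1.00·(cos340°, sin340°) = (0.9397, -0.3420)
|BD| = 11.0656
circle(B,4.00) ∩ circle(D,10.00): a=1.7372, h=3.6030
  candidates: C₊=(2.5647,3.3130) cross=39.870; C₋=(2.7875,-3.8897) cross=-39.870
  mode - wants cross < 0 → take C=(2.7875,-3.8897) (cross=-39.870)
ex = (C−B)/|BC| = (0.4619,-0.8869); ey = (0.8869,0.4619)
P = B + 2.81·ex + 2.25·ey = (4.2333,-1.7949)

4.23 -1.79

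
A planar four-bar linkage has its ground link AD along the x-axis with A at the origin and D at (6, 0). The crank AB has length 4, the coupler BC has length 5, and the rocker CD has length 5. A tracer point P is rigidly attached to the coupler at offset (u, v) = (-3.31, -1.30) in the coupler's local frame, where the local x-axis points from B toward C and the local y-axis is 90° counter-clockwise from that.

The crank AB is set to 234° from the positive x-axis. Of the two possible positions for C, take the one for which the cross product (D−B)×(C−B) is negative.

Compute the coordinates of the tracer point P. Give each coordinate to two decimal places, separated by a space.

A=(0,0), D=(6.00,0)
B = A + 4.00·(cos234°, sin234°) = (-2.3511, -3.2361)
|BD| = 8.9562
circle(B,5.00) ∩ circle(D,5.00): a=4.4781, h=2.2241
  candidates: C₊=(1.0208,0.4558) cross=19.919; C₋=(2.6280,-3.6919) cross=-19.919
  mode - wants cross < 0 → take C=(2.6280,-3.6919) (cross=-19.919)
ex = (C−B)/|BC| = (0.9958,-0.0912); ey = (0.0912,0.9958)
P = B + -3.31·ex + -1.30·ey = (-5.7659,-4.2289)

-5.77 -4.23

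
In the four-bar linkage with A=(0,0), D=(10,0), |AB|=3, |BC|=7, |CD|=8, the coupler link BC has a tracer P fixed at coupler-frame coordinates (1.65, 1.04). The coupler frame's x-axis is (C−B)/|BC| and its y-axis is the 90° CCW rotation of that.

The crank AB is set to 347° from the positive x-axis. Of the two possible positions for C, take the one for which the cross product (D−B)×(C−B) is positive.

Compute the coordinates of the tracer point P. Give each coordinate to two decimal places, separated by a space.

2.36 1.19

A=(0,0), D=(10.00,0)
B = A + 3.00·(cos347°, sin347°) = (2.9231, -0.6749)
|BD| = 7.1090
circle(B,7.00) ∩ circle(D,8.00): a=2.4995, h=6.5385
  candidates: C₊=(4.7906,6.0714) cross=46.482; C₋=(6.0320,-6.9466) cross=-46.482
  mode + wants cross > 0 → take C=(4.7906,6.0714) (cross=46.482)
ex = (C−B)/|BC| = (0.2668,0.9638); ey = (-0.9638,0.2668)
P = B + 1.65·ex + 1.04·ey = (2.3610,1.1928)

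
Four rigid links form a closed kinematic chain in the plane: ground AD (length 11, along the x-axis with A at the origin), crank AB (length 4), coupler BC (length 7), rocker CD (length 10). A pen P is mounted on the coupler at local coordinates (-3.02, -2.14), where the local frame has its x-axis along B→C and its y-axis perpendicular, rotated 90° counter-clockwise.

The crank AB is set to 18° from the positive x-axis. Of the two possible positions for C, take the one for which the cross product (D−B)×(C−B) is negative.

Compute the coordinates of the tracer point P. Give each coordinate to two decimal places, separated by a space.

A=(0,0), D=(11.00,0)
B = A + 4.00·(cos18°, sin18°) = (3.8042, 1.2361)
|BD| = 7.3012
circle(B,7.00) ∩ circle(D,10.00): a=0.1580, h=6.9982
  candidates: C₊=(5.1447,8.1065) cross=51.095; C₋=(2.7752,-5.6879) cross=-51.095
  mode - wants cross < 0 → take C=(2.7752,-5.6879) (cross=-51.095)
ex = (C−B)/|BC| = (-0.1470,-0.9891); ey = (0.9891,-0.1470)
P = B + -3.02·ex + -2.14·ey = (2.1314,4.5379)

2.13 4.54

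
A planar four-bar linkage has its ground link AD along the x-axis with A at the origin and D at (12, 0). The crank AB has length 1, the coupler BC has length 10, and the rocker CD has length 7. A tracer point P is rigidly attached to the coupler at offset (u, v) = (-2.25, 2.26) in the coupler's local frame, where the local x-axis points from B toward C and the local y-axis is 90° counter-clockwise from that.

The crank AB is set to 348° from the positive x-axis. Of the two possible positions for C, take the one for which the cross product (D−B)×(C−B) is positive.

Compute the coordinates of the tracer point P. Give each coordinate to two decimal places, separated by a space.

A=(0,0), D=(12.00,0)
B = A + 1.00·(cos348°, sin348°) = (0.9781, -0.2079)
|BD| = 11.0238
circle(B,10.00) ∩ circle(D,7.00): a=7.8251, h=6.2264
  candidates: C₊=(8.6844,6.1650) cross=68.639; C₋=(8.9193,-6.2856) cross=-68.639
  mode + wants cross > 0 → take C=(8.6844,6.1650) (cross=68.639)
ex = (C−B)/|BC| = (0.7706,0.6373); ey = (-0.6373,0.7706)
P = B + -2.25·ex + 2.26·ey = (-2.1960,0.0998)

-2.20 0.10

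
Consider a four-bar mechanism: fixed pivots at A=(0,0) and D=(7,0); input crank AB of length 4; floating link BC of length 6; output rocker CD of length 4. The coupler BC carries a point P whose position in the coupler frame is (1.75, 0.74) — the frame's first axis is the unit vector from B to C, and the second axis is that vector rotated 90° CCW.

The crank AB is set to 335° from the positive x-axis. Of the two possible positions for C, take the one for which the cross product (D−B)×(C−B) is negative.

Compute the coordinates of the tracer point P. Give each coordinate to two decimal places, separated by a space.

5.50 -1.40

A=(0,0), D=(7.00,0)
B = A + 4.00·(cos335°, sin335°) = (3.6252, -1.6905)
|BD| = 3.7745
circle(B,6.00) ∩ circle(D,4.00): a=4.5366, h=3.9267
  candidates: C₊=(5.9228,3.8522) cross=14.821; C₋=(9.4401,-3.1696) cross=-14.821
  mode - wants cross < 0 → take C=(9.4401,-3.1696) (cross=-14.821)
ex = (C−B)/|BC| = (0.9691,-0.2465); ey = (0.2465,0.9691)
P = B + 1.75·ex + 0.74·ey = (5.5036,-1.4047)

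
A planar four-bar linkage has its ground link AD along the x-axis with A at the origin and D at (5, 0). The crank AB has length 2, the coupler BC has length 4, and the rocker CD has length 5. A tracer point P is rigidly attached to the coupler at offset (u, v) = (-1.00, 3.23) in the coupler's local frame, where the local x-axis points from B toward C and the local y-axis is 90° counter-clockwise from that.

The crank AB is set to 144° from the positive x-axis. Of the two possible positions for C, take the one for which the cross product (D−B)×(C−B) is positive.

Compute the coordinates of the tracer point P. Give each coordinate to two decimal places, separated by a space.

-4.38 3.12

A=(0,0), D=(5.00,0)
B = A + 2.00·(cos144°, sin144°) = (-1.6180, 1.1756)
|BD| = 6.7216
circle(B,4.00) ∩ circle(D,5.00): a=2.6913, h=2.9592
  candidates: C₊=(1.5494,3.6184) cross=19.890; C₋=(0.5143,-2.2087) cross=-19.890
  mode + wants cross > 0 → take C=(1.5494,3.6184) (cross=19.890)
ex = (C−B)/|BC| = (0.7918,0.6107); ey = (-0.6107,0.7918)
P = B + -1.00·ex + 3.23·ey = (-4.3825,3.1225)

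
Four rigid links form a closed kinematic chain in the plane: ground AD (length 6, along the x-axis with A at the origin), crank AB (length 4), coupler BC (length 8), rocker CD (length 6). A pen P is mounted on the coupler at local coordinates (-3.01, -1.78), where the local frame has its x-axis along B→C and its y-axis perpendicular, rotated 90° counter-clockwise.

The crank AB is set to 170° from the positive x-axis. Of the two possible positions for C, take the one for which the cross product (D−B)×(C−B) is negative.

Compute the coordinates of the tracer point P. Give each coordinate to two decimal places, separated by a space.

A=(0,0), D=(6.00,0)
B = A + 4.00·(cos170°, sin170°) = (-3.9392, 0.6946)
|BD| = 9.9635
circle(B,8.00) ∩ circle(D,6.00): a=6.3869, h=4.8175
  candidates: C₊=(2.7679,5.0551) cross=47.999; C₋=(2.0963,-4.5564) cross=-47.999
  mode - wants cross < 0 → take C=(2.0963,-4.5564) (cross=-47.999)
ex = (C−B)/|BC| = (0.7544,-0.6564); ey = (0.6564,0.7544)
P = B + -3.01·ex + -1.78·ey = (-7.3784,1.3274)

-7.38 1.33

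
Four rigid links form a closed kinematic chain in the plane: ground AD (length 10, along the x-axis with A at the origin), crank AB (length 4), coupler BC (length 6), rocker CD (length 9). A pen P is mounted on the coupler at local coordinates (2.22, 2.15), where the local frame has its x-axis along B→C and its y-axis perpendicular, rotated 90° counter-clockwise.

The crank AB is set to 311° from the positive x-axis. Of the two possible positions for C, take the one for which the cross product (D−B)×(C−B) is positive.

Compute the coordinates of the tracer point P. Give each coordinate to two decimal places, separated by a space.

A=(0,0), D=(10.00,0)
B = A + 4.00·(cos311°, sin311°) = (2.6242, -3.0188)
|BD| = 7.9696
circle(B,6.00) ∩ circle(D,9.00): a=1.1616, h=5.8865
  candidates: C₊=(1.4695,2.8690) cross=46.913; C₋=(5.9290,-8.0267) cross=-46.913
  mode + wants cross > 0 → take C=(1.4695,2.8690) (cross=46.913)
ex = (C−B)/|BC| = (-0.1925,0.9813); ey = (-0.9813,-0.1925)
P = B + 2.22·ex + 2.15·ey = (0.0872,-1.2541)

0.09 -1.25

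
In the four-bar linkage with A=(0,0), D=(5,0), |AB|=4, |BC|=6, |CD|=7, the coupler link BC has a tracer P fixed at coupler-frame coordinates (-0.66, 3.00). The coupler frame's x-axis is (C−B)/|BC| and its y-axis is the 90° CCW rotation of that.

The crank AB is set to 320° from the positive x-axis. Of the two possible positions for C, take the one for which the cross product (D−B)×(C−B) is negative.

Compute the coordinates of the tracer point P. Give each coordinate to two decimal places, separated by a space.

4.53 0.13

A=(0,0), D=(5.00,0)
B = A + 4.00·(cos320°, sin320°) = (3.0642, -2.5712)
|BD| = 3.2184
circle(B,6.00) ∩ circle(D,7.00): a=-0.4104, h=5.9859
  candidates: C₊=(-1.9648,0.7014) cross=19.265; C₋=(7.5994,-6.4995) cross=-19.265
  mode - wants cross < 0 → take C=(7.5994,-6.4995) (cross=-19.265)
ex = (C−B)/|BC| = (0.7559,-0.6547); ey = (0.6547,0.7559)
P = B + -0.66·ex + 3.00·ey = (4.5295,0.1286)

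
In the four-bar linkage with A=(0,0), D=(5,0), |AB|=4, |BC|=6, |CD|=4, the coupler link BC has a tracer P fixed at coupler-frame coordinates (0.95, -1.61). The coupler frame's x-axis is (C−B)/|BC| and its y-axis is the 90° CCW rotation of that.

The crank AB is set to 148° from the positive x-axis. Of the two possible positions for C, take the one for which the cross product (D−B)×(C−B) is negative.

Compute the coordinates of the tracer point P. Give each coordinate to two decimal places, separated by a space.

A=(0,0), D=(5.00,0)
B = A + 4.00·(cos148°, sin148°) = (-3.3922, 2.1197)
|BD| = 8.6557
circle(B,6.00) ∩ circle(D,4.00): a=5.4832, h=2.4361
  candidates: C₊=(2.5206,3.1389) cross=21.087; C₋=(1.3274,-1.5850) cross=-21.087
  mode - wants cross < 0 → take C=(1.3274,-1.5850) (cross=-21.087)
ex = (C−B)/|BC| = (0.7866,-0.6175); ey = (0.6175,0.7866)
P = B + 0.95·ex + -1.61·ey = (-3.6390,0.2667)

-3.64 0.27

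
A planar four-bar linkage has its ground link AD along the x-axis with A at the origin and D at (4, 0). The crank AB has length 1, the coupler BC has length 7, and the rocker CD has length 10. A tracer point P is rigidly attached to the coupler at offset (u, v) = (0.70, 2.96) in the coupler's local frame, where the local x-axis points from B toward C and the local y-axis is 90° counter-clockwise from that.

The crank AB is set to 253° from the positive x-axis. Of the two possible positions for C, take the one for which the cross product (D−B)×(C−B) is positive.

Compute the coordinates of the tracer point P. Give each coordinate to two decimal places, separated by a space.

-2.92 -2.49

A=(0,0), D=(4.00,0)
B = A + 1.00·(cos253°, sin253°) = (-0.2924, -0.9563)
|BD| = 4.3976
circle(B,7.00) ∩ circle(D,10.00): a=-3.5998, h=6.0035
  candidates: C₊=(-5.1115,4.1207) cross=26.401; C₋=(-2.5005,-7.5989) cross=-26.401
  mode + wants cross > 0 → take C=(-5.1115,4.1207) (cross=26.401)
ex = (C−B)/|BC| = (-0.6885,0.7253); ey = (-0.7253,-0.6885)
P = B + 0.70·ex + 2.96·ey = (-2.9211,-2.4864)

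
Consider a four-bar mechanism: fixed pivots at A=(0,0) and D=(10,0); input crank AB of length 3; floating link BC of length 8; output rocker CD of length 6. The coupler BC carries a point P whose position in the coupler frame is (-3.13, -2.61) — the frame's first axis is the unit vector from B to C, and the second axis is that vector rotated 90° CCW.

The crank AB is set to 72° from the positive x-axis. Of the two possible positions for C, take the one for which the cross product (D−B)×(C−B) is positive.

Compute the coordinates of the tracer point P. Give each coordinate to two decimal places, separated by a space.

A=(0,0), D=(10.00,0)
B = A + 3.00·(cos72°, sin72°) = (0.9271, 2.8532)
|BD| = 9.5110
circle(B,8.00) ∩ circle(D,6.00): a=6.2275, h=5.0218
  candidates: C₊=(8.3742,5.7755) cross=47.762; C₋=(5.3612,-3.8055) cross=-47.762
  mode + wants cross > 0 → take C=(8.3742,5.7755) (cross=47.762)
ex = (C−B)/|BC| = (0.9309,0.3653); ey = (-0.3653,0.9309)
P = B + -3.13·ex + -2.61·ey = (-1.0332,-0.7198)

-1.03 -0.72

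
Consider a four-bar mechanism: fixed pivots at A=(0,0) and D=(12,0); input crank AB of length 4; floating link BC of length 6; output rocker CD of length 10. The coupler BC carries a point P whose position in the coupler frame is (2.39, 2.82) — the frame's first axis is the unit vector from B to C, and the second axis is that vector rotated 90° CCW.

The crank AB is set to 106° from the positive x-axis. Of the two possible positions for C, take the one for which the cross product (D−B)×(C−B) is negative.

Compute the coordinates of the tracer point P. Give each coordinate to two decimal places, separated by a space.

2.56 3.31

A=(0,0), D=(12.00,0)
B = A + 4.00·(cos106°, sin106°) = (-1.1025, 3.8450)
|BD| = 13.6551
circle(B,6.00) ∩ circle(D,10.00): a=4.4841, h=3.9866
  candidates: C₊=(4.3227,6.4077) cross=54.437; C₋=(2.0775,-1.2429) cross=-54.437
  mode - wants cross < 0 → take C=(2.0775,-1.2429) (cross=-54.437)
ex = (C−B)/|BC| = (0.5300,-0.8480); ey = (0.8480,0.5300)
P = B + 2.39·ex + 2.82·ey = (2.5555,3.3130)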